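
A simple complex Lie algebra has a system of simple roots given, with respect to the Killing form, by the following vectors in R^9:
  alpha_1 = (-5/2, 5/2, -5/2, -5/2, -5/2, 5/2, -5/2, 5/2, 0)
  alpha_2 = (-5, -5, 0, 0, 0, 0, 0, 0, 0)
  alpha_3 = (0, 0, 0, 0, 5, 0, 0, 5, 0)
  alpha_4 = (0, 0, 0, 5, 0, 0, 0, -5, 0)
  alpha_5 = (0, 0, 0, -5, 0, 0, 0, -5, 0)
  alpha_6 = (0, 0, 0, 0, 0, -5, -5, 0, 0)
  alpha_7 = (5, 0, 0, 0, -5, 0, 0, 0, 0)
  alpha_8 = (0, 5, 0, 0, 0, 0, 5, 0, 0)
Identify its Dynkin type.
Compute the Cartan integers a_ij = 2(alpha_i, alpha_j)/(alpha_j, alpha_j); the resulting 8x8 Cartan matrix is
[[2, 0, 0, -1, 0, 0, 0, 0], [0, 2, 0, 0, 0, 0, -1, -1], [0, 0, 2, -1, -1, 0, -1, 0], [-1, 0, -1, 2, 0, 0, 0, 0], [0, 0, -1, 0, 2, 0, 0, 0], [0, 0, 0, 0, 0, 2, 0, -1], [0, -1, -1, 0, 0, 0, 2, 0], [0, -1, 0, 0, 0, -1, 0, 2]].
All simple roots have the same length, so the diagram is simply laced. The associated Dynkin diagram is a chain of 7 nodes with one extra node attached to the third node from one end (E_8), so the type is E_8.

type E_8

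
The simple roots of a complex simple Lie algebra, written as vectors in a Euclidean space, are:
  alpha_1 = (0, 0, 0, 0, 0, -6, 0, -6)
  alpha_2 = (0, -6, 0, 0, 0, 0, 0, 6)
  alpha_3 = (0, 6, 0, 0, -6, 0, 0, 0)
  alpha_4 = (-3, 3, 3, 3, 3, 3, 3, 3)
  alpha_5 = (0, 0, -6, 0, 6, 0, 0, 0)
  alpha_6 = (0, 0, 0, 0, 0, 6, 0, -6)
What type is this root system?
Compute the Cartan integers a_ij = 2(alpha_i, alpha_j)/(alpha_j, alpha_j); the resulting 6x6 Cartan matrix is
[[2, -1, 0, -1, 0, 0], [-1, 2, -1, 0, 0, -1], [0, -1, 2, 0, -1, 0], [-1, 0, 0, 2, 0, 0], [0, 0, -1, 0, 2, 0], [0, -1, 0, 0, 0, 2]].
All simple roots have the same length, so the diagram is simply laced. The associated Dynkin diagram is a chain of 5 nodes with one extra node attached to the third node from one end (E_6), so the type is E_6.

E_6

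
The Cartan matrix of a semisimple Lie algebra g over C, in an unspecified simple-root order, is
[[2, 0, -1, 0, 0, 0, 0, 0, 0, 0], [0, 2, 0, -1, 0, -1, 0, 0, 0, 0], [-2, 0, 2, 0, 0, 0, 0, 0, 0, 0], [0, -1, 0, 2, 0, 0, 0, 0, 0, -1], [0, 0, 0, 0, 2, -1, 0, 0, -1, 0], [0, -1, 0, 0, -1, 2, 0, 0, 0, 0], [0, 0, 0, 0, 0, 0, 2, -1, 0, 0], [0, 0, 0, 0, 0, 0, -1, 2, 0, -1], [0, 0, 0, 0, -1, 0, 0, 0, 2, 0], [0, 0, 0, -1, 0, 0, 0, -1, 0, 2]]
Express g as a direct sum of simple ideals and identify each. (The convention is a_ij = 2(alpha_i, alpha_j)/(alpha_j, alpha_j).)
The diagram associated to this matrix has two connected components: the simple roots {alpha_2, alpha_4, alpha_5, alpha_6, alpha_7, alpha_8, alpha_9, alpha_10} form a chain of 8 nodes with single edges (A_8), and {alpha_1, alpha_3} form a chain of 2 nodes with a double edge at one end; the terminal node there is the unique short simple root (B_2). A semisimple Lie algebra decomposes uniquely as the direct sum of simple ideals, one per connected component of its Dynkin diagram, so g ≅ A_8 ⊕ B_2 (dimension 80 + 10 = 90).

A_8 + B_2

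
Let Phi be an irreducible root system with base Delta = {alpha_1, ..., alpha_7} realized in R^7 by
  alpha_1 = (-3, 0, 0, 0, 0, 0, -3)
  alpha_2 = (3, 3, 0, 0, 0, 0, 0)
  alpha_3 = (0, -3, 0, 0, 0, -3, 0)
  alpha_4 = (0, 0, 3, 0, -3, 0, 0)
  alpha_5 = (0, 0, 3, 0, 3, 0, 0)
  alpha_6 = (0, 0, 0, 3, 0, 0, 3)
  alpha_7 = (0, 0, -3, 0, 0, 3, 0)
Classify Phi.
D7

Compute the Cartan integers a_ij = 2(alpha_i, alpha_j)/(alpha_j, alpha_j); the resulting 7x7 Cartan matrix is
[[2, -1, 0, 0, 0, -1, 0], [-1, 2, -1, 0, 0, 0, 0], [0, -1, 2, 0, 0, 0, -1], [0, 0, 0, 2, 0, 0, -1], [0, 0, 0, 0, 2, 0, -1], [-1, 0, 0, 0, 0, 2, 0], [0, 0, -1, -1, -1, 0, 2]].
All simple roots have the same length, so the diagram is simply laced. The associated Dynkin diagram is a chain of 5 nodes with a fork of two nodes at one end (D_7), so the type is D_7 (the algebra so(14)).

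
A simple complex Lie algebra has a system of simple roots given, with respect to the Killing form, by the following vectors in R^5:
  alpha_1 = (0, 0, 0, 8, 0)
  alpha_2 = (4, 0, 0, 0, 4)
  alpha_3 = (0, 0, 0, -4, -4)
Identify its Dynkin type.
C_3

Compute the Cartan integers a_ij = 2(alpha_i, alpha_j)/(alpha_j, alpha_j); the resulting 3x3 Cartan matrix is
[[2, 0, -2], [0, 2, -1], [-1, -1, 2]].
The roots have two lengths (squared-length ratio 2:1); the short ones are alpha_{2,3}. The associated Dynkin diagram is a chain of 3 nodes with a double edge at one end; the terminal node there is the unique long simple root (C_3), so the type is C_3 (the algebra sp(6)).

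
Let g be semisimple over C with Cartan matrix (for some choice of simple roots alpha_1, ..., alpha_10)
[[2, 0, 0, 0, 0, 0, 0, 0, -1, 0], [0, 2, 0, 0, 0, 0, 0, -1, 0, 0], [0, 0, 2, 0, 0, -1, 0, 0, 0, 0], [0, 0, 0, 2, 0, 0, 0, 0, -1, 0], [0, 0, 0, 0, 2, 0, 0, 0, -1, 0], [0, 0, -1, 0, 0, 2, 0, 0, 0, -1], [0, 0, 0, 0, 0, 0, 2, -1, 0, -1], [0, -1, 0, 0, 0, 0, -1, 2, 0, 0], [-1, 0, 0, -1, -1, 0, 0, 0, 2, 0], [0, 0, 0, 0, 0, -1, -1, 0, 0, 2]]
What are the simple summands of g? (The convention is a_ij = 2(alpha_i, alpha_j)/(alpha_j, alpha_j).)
A6 ⊕ D4

The diagram associated to this matrix has two connected components: the simple roots {alpha_2, alpha_3, alpha_6, alpha_7, alpha_8, alpha_10} form a chain of 6 nodes with single edges (A_6), and {alpha_1, alpha_4, alpha_5, alpha_9} form a chain of 2 nodes with a fork of two nodes at one end (D_4). A semisimple Lie algebra decomposes uniquely as the direct sum of simple ideals, one per connected component of its Dynkin diagram, so g ≅ A_6 ⊕ D_4 (dimension 48 + 28 = 76).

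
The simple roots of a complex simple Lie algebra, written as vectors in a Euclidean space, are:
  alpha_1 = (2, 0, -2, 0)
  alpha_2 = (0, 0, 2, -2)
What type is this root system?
Compute the Cartan integers a_ij = 2(alpha_i, alpha_j)/(alpha_j, alpha_j); the resulting 2x2 Cartan matrix is
[[2, -1], [-1, 2]].
All simple roots have the same length, so the diagram is simply laced. The associated Dynkin diagram is a chain of 2 nodes with single edges (A_2), so the type is A_2 (the algebra sl(3)).

A_2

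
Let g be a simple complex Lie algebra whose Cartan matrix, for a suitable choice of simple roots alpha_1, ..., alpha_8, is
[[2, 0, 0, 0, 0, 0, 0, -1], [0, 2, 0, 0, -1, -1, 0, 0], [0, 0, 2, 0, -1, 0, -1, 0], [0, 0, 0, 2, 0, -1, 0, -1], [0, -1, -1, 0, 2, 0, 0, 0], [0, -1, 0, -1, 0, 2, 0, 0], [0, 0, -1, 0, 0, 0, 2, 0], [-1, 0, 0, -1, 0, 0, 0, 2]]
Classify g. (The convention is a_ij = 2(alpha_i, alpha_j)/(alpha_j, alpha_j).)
A_8

The matrix has rank 8 with 2's on the diagonal. Reading the off-diagonal entries as Dynkin edges (a single edge where a_ij = a_ji = -1; a double or triple edge where a_ij * a_ji = 2 or 3), the diagram is a chain of 8 nodes with single edges (A_8). One simple-root ordering that puts it in standard form is (alpha_1, alpha_8, alpha_4, alpha_6, alpha_2, alpha_5, alpha_3, alpha_7). So the algebra is type A_8, i.e. sl(9).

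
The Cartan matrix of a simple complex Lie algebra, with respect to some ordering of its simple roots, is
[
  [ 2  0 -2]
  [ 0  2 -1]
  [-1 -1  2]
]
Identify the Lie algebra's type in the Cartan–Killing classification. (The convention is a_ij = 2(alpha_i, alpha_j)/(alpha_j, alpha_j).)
C_3

The matrix has rank 3 with 2's on the diagonal. Reading the off-diagonal entries as Dynkin edges (a single edge where a_ij = a_ji = -1; a double or triple edge where a_ij * a_ji = 2 or 3), the diagram is a chain of 3 nodes with a double edge at one end; the terminal node there is the unique long simple root (C_3). One simple-root ordering that puts it in standard form is (alpha_2, alpha_3, alpha_1). So the algebra is type C_3, i.e. sp(6).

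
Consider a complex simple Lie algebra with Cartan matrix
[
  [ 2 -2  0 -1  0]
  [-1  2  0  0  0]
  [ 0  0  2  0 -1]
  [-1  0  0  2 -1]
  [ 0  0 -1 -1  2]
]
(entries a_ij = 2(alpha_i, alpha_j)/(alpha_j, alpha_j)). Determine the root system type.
B5

The matrix has rank 5 with 2's on the diagonal. Reading the off-diagonal entries as Dynkin edges (a single edge where a_ij = a_ji = -1; a double or triple edge where a_ij * a_ji = 2 or 3), the diagram is a chain of 5 nodes with a double edge at one end; the terminal node there is the unique short simple root (B_5). One simple-root ordering that puts it in standard form is (alpha_3, alpha_5, alpha_4, alpha_1, alpha_2). So the algebra is type B_5, i.e. so(11).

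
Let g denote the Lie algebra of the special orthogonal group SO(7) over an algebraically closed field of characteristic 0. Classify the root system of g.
This is so(7) with 7 odd, which has dimension 7(7-1)/2 = 21 and rank (7-1)/2 = 3. In the classification of classical Lie algebras, the orthogonal algebra so(2n+1) in an odd number of variables has type B_n; here n = 3, so the Dynkin diagram is a chain of 3 nodes with a double edge at one end; the terminal node there is the unique short simple root (B_3). Hence the type is B_3.

type B_3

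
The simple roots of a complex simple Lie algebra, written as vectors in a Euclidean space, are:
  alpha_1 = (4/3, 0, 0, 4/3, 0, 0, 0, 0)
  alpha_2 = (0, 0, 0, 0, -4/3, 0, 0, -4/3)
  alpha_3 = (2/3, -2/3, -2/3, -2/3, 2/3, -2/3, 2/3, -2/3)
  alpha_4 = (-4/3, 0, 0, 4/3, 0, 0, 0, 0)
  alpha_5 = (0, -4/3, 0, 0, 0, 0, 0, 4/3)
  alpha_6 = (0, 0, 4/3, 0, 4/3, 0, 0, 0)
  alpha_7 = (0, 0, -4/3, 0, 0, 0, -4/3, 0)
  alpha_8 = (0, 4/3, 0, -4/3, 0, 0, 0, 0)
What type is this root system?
Compute the Cartan integers a_ij = 2(alpha_i, alpha_j)/(alpha_j, alpha_j); the resulting 8x8 Cartan matrix is
[[2, 0, 0, 0, 0, 0, 0, -1], [0, 2, 0, 0, -1, -1, 0, 0], [0, 0, 2, -1, 0, 0, 0, 0], [0, 0, -1, 2, 0, 0, 0, -1], [0, -1, 0, 0, 2, 0, 0, -1], [0, -1, 0, 0, 0, 2, -1, 0], [0, 0, 0, 0, 0, -1, 2, 0], [-1, 0, 0, -1, -1, 0, 0, 2]].
All simple roots have the same length, so the diagram is simply laced. The associated Dynkin diagram is a chain of 7 nodes with one extra node attached to the third node from one end (E_8), so the type is E_8.

type E_8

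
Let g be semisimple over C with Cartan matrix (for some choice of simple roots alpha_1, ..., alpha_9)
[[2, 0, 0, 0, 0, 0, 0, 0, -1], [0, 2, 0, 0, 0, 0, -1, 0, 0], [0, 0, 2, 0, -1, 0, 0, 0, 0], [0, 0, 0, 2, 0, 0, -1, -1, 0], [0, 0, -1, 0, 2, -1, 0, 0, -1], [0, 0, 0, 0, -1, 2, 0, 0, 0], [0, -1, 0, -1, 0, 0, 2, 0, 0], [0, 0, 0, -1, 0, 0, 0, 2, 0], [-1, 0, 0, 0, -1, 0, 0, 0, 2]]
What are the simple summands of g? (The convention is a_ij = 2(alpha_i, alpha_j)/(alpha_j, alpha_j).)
A_4 (sl(5)) + D_5 (so(10))

The diagram associated to this matrix has two connected components: the simple roots {alpha_2, alpha_4, alpha_7, alpha_8} form a chain of 4 nodes with single edges (A_4), and {alpha_1, alpha_3, alpha_5, alpha_6, alpha_9} form a chain of 3 nodes with a fork of two nodes at one end (D_5). A semisimple Lie algebra decomposes uniquely as the direct sum of simple ideals, one per connected component of its Dynkin diagram, so g ≅ A_4 ⊕ D_5 (dimension 24 + 45 = 69).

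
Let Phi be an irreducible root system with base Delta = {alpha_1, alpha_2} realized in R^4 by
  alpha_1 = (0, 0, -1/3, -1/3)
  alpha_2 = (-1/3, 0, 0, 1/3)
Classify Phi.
A_2 (sl(3))

Compute the Cartan integers a_ij = 2(alpha_i, alpha_j)/(alpha_j, alpha_j); the resulting 2x2 Cartan matrix is
[[2, -1], [-1, 2]].
All simple roots have the same length, so the diagram is simply laced. The associated Dynkin diagram is a chain of 2 nodes with single edges (A_2), so the type is A_2 (the algebra sl(3)).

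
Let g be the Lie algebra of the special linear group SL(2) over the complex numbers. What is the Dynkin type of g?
A_1 (sl(2))

This is sl(2), which has dimension 2^2 - 1 = 3 and rank 2 - 1 = 1 (a Cartan subalgebra is the diagonal traceless matrices). In the classification of classical Lie algebras, the special linear algebra sl(n+1) has type A_n; here n = 1, so the Dynkin diagram is a chain of 1 nodes with single edges (A_1). Hence the type is A_1.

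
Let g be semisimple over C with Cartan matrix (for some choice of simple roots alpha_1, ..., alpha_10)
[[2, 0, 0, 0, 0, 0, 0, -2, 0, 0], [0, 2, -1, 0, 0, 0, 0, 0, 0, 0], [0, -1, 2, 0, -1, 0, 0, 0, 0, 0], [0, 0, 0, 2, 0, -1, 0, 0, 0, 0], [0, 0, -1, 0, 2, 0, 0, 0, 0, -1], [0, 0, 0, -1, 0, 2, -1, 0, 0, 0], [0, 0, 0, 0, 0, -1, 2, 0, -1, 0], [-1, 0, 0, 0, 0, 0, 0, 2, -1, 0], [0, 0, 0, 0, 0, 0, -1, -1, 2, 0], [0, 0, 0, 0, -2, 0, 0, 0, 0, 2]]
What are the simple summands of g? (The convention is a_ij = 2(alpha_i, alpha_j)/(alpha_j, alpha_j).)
The diagram associated to this matrix has two connected components: the simple roots {alpha_2, alpha_3, alpha_5, alpha_10} form a chain of 4 nodes with a double edge at one end; the terminal node there is the unique long simple root (C_4), and {alpha_1, alpha_4, alpha_6, alpha_7, alpha_8, alpha_9} form a chain of 6 nodes with a double edge at one end; the terminal node there is the unique long simple root (C_6). A semisimple Lie algebra decomposes uniquely as the direct sum of simple ideals, one per connected component of its Dynkin diagram, so g ≅ C_4 ⊕ C_6 (dimension 36 + 78 = 114).

type C_4 ⊕ type C_6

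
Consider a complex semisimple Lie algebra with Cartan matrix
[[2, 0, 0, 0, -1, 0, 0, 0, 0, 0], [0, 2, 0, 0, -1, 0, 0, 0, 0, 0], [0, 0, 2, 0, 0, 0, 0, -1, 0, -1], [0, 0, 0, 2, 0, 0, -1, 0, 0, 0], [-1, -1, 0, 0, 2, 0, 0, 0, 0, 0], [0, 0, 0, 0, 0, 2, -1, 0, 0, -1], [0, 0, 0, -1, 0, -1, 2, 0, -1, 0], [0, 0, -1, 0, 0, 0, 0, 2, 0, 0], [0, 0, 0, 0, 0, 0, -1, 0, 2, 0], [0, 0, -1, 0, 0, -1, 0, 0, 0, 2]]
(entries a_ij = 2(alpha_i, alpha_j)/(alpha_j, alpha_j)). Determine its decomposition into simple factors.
The diagram associated to this matrix has two connected components: the simple roots {alpha_1, alpha_2, alpha_5} form a chain of 3 nodes with single edges (A_3), and {alpha_3, alpha_4, alpha_6, alpha_7, alpha_8, alpha_9, alpha_10} form a chain of 5 nodes with a fork of two nodes at one end (D_7). A semisimple Lie algebra decomposes uniquely as the direct sum of simple ideals, one per connected component of its Dynkin diagram, so g ≅ A_3 ⊕ D_7 (dimension 15 + 91 = 106).

A3 ⊕ D7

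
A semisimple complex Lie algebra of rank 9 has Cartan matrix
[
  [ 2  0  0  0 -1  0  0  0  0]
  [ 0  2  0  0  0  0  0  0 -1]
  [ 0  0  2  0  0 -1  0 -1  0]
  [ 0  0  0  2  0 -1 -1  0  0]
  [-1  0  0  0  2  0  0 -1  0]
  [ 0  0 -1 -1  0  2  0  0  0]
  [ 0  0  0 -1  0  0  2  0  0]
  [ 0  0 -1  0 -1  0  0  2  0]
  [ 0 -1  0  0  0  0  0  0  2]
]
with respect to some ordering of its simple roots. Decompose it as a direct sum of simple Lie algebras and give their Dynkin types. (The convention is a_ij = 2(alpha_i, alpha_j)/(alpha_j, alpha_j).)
The diagram associated to this matrix has two connected components: the simple roots {alpha_2, alpha_9} form a chain of 2 nodes with single edges (A_2), and {alpha_1, alpha_3, alpha_4, alpha_5, alpha_6, alpha_7, alpha_8} form a chain of 7 nodes with single edges (A_7). A semisimple Lie algebra decomposes uniquely as the direct sum of simple ideals, one per connected component of its Dynkin diagram, so g ≅ A_2 ⊕ A_7 (dimension 8 + 63 = 71).

type A_2 ⊕ type A_7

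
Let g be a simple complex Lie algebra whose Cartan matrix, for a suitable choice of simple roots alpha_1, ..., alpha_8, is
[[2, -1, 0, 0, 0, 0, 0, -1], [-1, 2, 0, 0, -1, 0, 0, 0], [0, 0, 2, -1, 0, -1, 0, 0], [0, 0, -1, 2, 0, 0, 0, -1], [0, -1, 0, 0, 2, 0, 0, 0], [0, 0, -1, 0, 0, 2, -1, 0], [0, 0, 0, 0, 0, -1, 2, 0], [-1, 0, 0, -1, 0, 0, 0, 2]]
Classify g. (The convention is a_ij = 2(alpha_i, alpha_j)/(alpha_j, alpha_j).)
The matrix has rank 8 with 2's on the diagonal. Reading the off-diagonal entries as Dynkin edges (a single edge where a_ij = a_ji = -1; a double or triple edge where a_ij * a_ji = 2 or 3), the diagram is a chain of 8 nodes with single edges (A_8). One simple-root ordering that puts it in standard form is (alpha_5, alpha_2, alpha_1, alpha_8, alpha_4, alpha_3, alpha_6, alpha_7). So the algebra is type A_8, i.e. sl(9).

type A_8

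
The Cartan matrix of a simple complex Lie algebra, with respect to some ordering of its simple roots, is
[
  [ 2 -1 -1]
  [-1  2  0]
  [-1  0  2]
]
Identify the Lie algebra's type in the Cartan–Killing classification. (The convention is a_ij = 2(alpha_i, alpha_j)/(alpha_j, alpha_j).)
The matrix has rank 3 with 2's on the diagonal. Reading the off-diagonal entries as Dynkin edges (a single edge where a_ij = a_ji = -1; a double or triple edge where a_ij * a_ji = 2 or 3), the diagram is a chain of 3 nodes with single edges (A_3). One simple-root ordering that puts it in standard form is (alpha_3, alpha_1, alpha_2). So the algebra is type A_3, i.e. sl(4).

A_3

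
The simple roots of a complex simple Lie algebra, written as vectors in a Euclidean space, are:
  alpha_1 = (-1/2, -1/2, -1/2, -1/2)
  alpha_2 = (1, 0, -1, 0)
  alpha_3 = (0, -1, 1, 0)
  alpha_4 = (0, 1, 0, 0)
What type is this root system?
F_4

Compute the Cartan integers a_ij = 2(alpha_i, alpha_j)/(alpha_j, alpha_j); the resulting 4x4 Cartan matrix is
[[2, 0, 0, -1], [0, 2, -1, 0], [0, -1, 2, -2], [-1, 0, -1, 2]].
The roots have two lengths (squared-length ratio 2:1); the short ones are alpha_{1,4}. The associated Dynkin diagram is a chain of 4 nodes with a double edge between the middle two (F_4), so the type is F_4.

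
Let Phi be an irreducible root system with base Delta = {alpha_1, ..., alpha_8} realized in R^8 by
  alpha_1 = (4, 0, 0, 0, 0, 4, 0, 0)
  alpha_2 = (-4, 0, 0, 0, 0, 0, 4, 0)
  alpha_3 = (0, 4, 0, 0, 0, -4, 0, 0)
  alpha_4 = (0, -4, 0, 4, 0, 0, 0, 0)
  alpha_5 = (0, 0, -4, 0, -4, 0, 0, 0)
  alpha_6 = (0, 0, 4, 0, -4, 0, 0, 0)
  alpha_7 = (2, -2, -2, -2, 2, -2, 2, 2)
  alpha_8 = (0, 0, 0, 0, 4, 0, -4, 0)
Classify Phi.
Compute the Cartan integers a_ij = 2(alpha_i, alpha_j)/(alpha_j, alpha_j); the resulting 8x8 Cartan matrix is
[[2, -1, -1, 0, 0, 0, 0, 0], [-1, 2, 0, 0, 0, 0, 0, -1], [-1, 0, 2, -1, 0, 0, 0, 0], [0, 0, -1, 2, 0, 0, 0, 0], [0, 0, 0, 0, 2, 0, 0, -1], [0, 0, 0, 0, 0, 2, -1, -1], [0, 0, 0, 0, 0, -1, 2, 0], [0, -1, 0, 0, -1, -1, 0, 2]].
All simple roots have the same length, so the diagram is simply laced. The associated Dynkin diagram is a chain of 7 nodes with one extra node attached to the third node from one end (E_8), so the type is E_8.

E_8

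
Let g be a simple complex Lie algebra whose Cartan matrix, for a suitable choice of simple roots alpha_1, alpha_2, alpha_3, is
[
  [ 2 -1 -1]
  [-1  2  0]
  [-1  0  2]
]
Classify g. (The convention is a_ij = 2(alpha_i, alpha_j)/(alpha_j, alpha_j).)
A3

The matrix has rank 3 with 2's on the diagonal. Reading the off-diagonal entries as Dynkin edges (a single edge where a_ij = a_ji = -1; a double or triple edge where a_ij * a_ji = 2 or 3), the diagram is a chain of 3 nodes with single edges (A_3). One simple-root ordering that puts it in standard form is (alpha_3, alpha_1, alpha_2). So the algebra is type A_3, i.e. sl(4).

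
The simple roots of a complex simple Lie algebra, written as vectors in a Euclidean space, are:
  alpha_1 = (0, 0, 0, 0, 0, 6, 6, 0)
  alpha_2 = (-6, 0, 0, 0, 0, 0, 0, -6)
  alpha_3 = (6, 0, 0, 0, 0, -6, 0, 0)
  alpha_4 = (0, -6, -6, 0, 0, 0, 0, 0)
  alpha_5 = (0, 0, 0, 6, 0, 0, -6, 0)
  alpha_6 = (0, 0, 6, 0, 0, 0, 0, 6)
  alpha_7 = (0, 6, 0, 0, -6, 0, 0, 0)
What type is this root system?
Compute the Cartan integers a_ij = 2(alpha_i, alpha_j)/(alpha_j, alpha_j); the resulting 7x7 Cartan matrix is
[[2, 0, -1, 0, -1, 0, 0], [0, 2, -1, 0, 0, -1, 0], [-1, -1, 2, 0, 0, 0, 0], [0, 0, 0, 2, 0, -1, -1], [-1, 0, 0, 0, 2, 0, 0], [0, -1, 0, -1, 0, 2, 0], [0, 0, 0, -1, 0, 0, 2]].
All simple roots have the same length, so the diagram is simply laced. The associated Dynkin diagram is a chain of 7 nodes with single edges (A_7), so the type is A_7 (the algebra sl(8)).

A7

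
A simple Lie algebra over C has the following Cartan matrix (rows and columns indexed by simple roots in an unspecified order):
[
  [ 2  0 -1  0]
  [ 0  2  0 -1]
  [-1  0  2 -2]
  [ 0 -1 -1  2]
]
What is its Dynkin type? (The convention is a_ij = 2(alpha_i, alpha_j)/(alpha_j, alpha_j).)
F_4

The matrix has rank 4 with 2's on the diagonal. Reading the off-diagonal entries as Dynkin edges (a single edge where a_ij = a_ji = -1; a double or triple edge where a_ij * a_ji = 2 or 3), the diagram is a chain of 4 nodes with a double edge between the middle two (F_4). One simple-root ordering that puts it in standard form is (alpha_1, alpha_3, alpha_4, alpha_2). So the algebra is type F_4.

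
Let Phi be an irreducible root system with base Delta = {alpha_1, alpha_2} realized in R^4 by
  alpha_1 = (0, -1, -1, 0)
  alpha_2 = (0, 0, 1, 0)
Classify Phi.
Compute the Cartan integers a_ij = 2(alpha_i, alpha_j)/(alpha_j, alpha_j); the resulting 2x2 Cartan matrix is
[[2, -2], [-1, 2]].
The roots have two lengths (squared-length ratio 2:1); the short ones are alpha_{2}. The associated Dynkin diagram is a chain of 2 nodes with a double edge at one end; the terminal node there is the unique short simple root (B_2), so the type is B_2 (the algebra so(5)).

type B_2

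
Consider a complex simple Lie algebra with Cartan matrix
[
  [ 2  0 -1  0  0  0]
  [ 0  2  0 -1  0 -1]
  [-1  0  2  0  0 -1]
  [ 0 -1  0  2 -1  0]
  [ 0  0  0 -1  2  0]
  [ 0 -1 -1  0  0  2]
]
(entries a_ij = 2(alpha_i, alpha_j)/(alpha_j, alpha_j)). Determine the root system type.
A6

The matrix has rank 6 with 2's on the diagonal. Reading the off-diagonal entries as Dynkin edges (a single edge where a_ij = a_ji = -1; a double or triple edge where a_ij * a_ji = 2 or 3), the diagram is a chain of 6 nodes with single edges (A_6). One simple-root ordering that puts it in standard form is (alpha_5, alpha_4, alpha_2, alpha_6, alpha_3, alpha_1). So the algebra is type A_6, i.e. sl(7).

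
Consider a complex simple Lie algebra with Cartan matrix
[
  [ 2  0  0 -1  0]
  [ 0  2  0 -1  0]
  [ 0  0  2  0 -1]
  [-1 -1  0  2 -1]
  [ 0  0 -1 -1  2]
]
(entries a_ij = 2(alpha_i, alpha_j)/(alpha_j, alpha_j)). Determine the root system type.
The matrix has rank 5 with 2's on the diagonal. Reading the off-diagonal entries as Dynkin edges (a single edge where a_ij = a_ji = -1; a double or triple edge where a_ij * a_ji = 2 or 3), the diagram is a chain of 3 nodes with a fork of two nodes at one end (D_5). One simple-root ordering that puts it in standard form is (alpha_3, alpha_5, alpha_4, alpha_2, alpha_1). So the algebra is type D_5, i.e. so(10).

D5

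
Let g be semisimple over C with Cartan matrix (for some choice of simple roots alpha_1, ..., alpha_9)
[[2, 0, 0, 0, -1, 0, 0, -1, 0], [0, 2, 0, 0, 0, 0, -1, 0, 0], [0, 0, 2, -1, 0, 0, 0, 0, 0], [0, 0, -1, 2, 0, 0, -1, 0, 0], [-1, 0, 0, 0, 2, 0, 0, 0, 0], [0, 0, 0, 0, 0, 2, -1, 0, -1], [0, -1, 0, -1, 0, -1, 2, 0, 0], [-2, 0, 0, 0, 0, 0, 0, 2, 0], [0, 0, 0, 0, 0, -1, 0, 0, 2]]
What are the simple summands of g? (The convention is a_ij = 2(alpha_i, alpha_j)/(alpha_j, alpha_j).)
C_3 (sp(6)) + E_6

The diagram associated to this matrix has two connected components: the simple roots {alpha_1, alpha_5, alpha_8} form a chain of 3 nodes with a double edge at one end; the terminal node there is the unique long simple root (C_3), and {alpha_2, alpha_3, alpha_4, alpha_6, alpha_7, alpha_9} form a chain of 5 nodes with one extra node attached to the third node from one end (E_6). A semisimple Lie algebra decomposes uniquely as the direct sum of simple ideals, one per connected component of its Dynkin diagram, so g ≅ C_3 ⊕ E_6 (dimension 21 + 78 = 99).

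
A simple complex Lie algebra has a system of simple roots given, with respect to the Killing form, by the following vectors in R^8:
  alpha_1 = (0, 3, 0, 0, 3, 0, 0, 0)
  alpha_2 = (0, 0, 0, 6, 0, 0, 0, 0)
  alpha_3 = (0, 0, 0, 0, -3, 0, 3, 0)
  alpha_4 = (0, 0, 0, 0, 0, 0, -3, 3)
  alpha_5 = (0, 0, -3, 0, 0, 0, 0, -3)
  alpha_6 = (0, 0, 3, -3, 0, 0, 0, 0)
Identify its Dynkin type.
Compute the Cartan integers a_ij = 2(alpha_i, alpha_j)/(alpha_j, alpha_j); the resulting 6x6 Cartan matrix is
[[2, 0, -1, 0, 0, 0], [0, 2, 0, 0, 0, -2], [-1, 0, 2, -1, 0, 0], [0, 0, -1, 2, -1, 0], [0, 0, 0, -1, 2, -1], [0, -1, 0, 0, -1, 2]].
The roots have two lengths (squared-length ratio 2:1); the short ones are alpha_{1,3,4,5,6}. The associated Dynkin diagram is a chain of 6 nodes with a double edge at one end; the terminal node there is the unique long simple root (C_6), so the type is C_6 (the algebra sp(12)).

type C_6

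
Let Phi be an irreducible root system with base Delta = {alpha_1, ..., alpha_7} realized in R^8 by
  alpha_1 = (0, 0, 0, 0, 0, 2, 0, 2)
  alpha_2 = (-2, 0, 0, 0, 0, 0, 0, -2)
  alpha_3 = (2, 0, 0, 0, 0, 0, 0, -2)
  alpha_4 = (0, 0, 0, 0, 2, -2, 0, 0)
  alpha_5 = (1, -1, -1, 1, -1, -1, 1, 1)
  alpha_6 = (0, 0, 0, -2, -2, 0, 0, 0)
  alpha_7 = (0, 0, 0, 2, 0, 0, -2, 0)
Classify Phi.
Compute the Cartan integers a_ij = 2(alpha_i, alpha_j)/(alpha_j, alpha_j); the resulting 7x7 Cartan matrix is
[[2, -1, -1, -1, 0, 0, 0], [-1, 2, 0, 0, -1, 0, 0], [-1, 0, 2, 0, 0, 0, 0], [-1, 0, 0, 2, 0, -1, 0], [0, -1, 0, 0, 2, 0, 0], [0, 0, 0, -1, 0, 2, -1], [0, 0, 0, 0, 0, -1, 2]].
All simple roots have the same length, so the diagram is simply laced. The associated Dynkin diagram is a chain of 6 nodes with one extra node attached to the third node from one end (E_7), so the type is E_7.

E_7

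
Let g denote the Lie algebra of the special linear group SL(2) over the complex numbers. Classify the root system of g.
A_1 (sl(2))

This is sl(2), which has dimension 2^2 - 1 = 3 and rank 2 - 1 = 1 (a Cartan subalgebra is the diagonal traceless matrices). In the classification of classical Lie algebras, the special linear algebra sl(n+1) has type A_n; here n = 1, so the Dynkin diagram is a chain of 1 nodes with single edges (A_1). Hence the type is A_1.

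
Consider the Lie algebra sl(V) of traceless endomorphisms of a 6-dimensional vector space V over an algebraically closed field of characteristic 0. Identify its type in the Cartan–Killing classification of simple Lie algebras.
A5

This is sl(6), which has dimension 6^2 - 1 = 35 and rank 6 - 1 = 5 (a Cartan subalgebra is the diagonal traceless matrices). In the classification of classical Lie algebras, the special linear algebra sl(n+1) has type A_n; here n = 5, so the Dynkin diagram is a chain of 5 nodes with single edges (A_5). Hence the type is A_5.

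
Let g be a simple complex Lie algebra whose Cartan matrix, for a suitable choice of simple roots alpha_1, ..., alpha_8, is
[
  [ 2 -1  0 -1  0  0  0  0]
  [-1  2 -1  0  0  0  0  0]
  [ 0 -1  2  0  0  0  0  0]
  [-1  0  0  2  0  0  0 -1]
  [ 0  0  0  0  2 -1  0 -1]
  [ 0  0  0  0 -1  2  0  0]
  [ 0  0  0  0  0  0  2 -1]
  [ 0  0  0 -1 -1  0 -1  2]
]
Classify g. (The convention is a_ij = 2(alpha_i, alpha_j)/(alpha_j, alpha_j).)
The matrix has rank 8 with 2's on the diagonal. Reading the off-diagonal entries as Dynkin edges (a single edge where a_ij = a_ji = -1; a double or triple edge where a_ij * a_ji = 2 or 3), the diagram is a chain of 7 nodes with one extra node attached to the third node from one end (E_8). One simple-root ordering that puts it in standard form is (alpha_6, alpha_7, alpha_5, alpha_8, alpha_4, alpha_1, alpha_2, alpha_3). So the algebra is type E_8.

type E_8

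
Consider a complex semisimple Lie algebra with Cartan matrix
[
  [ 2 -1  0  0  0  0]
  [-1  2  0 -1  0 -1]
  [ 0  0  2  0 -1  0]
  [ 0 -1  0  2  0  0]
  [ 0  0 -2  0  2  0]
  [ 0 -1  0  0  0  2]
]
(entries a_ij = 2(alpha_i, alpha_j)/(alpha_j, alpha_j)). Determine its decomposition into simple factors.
B_2 (so(5)) ⊕ D_4 (so(8))

The diagram associated to this matrix has two connected components: the simple roots {alpha_3, alpha_5} form a chain of 2 nodes with a double edge at one end; the terminal node there is the unique short simple root (B_2), and {alpha_1, alpha_2, alpha_4, alpha_6} form a chain of 2 nodes with a fork of two nodes at one end (D_4). A semisimple Lie algebra decomposes uniquely as the direct sum of simple ideals, one per connected component of its Dynkin diagram, so g ≅ B_2 ⊕ D_4 (dimension 10 + 28 = 38).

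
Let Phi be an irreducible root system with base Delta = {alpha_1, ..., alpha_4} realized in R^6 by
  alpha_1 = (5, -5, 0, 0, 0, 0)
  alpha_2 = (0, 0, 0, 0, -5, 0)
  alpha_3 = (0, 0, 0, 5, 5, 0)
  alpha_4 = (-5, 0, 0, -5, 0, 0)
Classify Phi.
B_4

Compute the Cartan integers a_ij = 2(alpha_i, alpha_j)/(alpha_j, alpha_j); the resulting 4x4 Cartan matrix is
[[2, 0, 0, -1], [0, 2, -1, 0], [0, -2, 2, -1], [-1, 0, -1, 2]].
The roots have two lengths (squared-length ratio 2:1); the short ones are alpha_{2}. The associated Dynkin diagram is a chain of 4 nodes with a double edge at one end; the terminal node there is the unique short simple root (B_4), so the type is B_4 (the algebra so(9)).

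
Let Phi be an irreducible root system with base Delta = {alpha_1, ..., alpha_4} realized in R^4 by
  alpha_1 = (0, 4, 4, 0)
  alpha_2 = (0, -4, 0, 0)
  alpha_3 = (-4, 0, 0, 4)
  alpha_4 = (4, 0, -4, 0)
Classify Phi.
type B_4

Compute the Cartan integers a_ij = 2(alpha_i, alpha_j)/(alpha_j, alpha_j); the resulting 4x4 Cartan matrix is
[[2, -2, 0, -1], [-1, 2, 0, 0], [0, 0, 2, -1], [-1, 0, -1, 2]].
The roots have two lengths (squared-length ratio 2:1); the short ones are alpha_{2}. The associated Dynkin diagram is a chain of 4 nodes with a double edge at one end; the terminal node there is the unique short simple root (B_4), so the type is B_4 (the algebra so(9)).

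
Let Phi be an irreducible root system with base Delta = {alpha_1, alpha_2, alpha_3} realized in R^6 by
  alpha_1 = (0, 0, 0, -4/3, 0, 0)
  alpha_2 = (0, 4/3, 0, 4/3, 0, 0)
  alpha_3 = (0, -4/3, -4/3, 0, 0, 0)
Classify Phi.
Compute the Cartan integers a_ij = 2(alpha_i, alpha_j)/(alpha_j, alpha_j); the resulting 3x3 Cartan matrix is
[[2, -1, 0], [-2, 2, -1], [0, -1, 2]].
The roots have two lengths (squared-length ratio 2:1); the short ones are alpha_{1}. The associated Dynkin diagram is a chain of 3 nodes with a double edge at one end; the terminal node there is the unique short simple root (B_3), so the type is B_3 (the algebra so(7)).

type B_3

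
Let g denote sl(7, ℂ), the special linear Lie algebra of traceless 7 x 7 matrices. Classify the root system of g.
This is sl(7), which has dimension 7^2 - 1 = 48 and rank 7 - 1 = 6 (a Cartan subalgebra is the diagonal traceless matrices). In the classification of classical Lie algebras, the special linear algebra sl(n+1) has type A_n; here n = 6, so the Dynkin diagram is a chain of 6 nodes with single edges (A_6). Hence the type is A_6.

A_6 (sl(7))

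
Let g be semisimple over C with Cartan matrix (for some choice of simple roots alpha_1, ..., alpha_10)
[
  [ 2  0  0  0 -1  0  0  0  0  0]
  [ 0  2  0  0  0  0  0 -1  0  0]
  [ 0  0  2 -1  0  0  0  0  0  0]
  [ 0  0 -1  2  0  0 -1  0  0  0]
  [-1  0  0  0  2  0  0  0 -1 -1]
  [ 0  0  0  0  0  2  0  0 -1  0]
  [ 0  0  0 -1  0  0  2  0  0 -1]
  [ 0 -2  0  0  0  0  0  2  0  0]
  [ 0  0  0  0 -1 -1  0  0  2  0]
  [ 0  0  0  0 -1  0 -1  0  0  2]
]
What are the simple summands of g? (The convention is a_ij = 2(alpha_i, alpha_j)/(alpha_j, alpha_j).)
type B_2 ⊕ type E_8

The diagram associated to this matrix has two connected components: the simple roots {alpha_2, alpha_8} form a chain of 2 nodes with a double edge at one end; the terminal node there is the unique short simple root (B_2), and {alpha_1, alpha_3, alpha_4, alpha_5, alpha_6, alpha_7, alpha_9, alpha_10} form a chain of 7 nodes with one extra node attached to the third node from one end (E_8). A semisimple Lie algebra decomposes uniquely as the direct sum of simple ideals, one per connected component of its Dynkin diagram, so g ≅ B_2 ⊕ E_8 (dimension 10 + 248 = 258).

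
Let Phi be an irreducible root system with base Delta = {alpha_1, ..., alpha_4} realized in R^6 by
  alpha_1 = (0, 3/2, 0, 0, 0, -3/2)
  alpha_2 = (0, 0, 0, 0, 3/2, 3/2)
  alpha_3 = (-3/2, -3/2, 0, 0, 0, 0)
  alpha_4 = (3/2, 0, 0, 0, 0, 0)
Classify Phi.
type B_4

Compute the Cartan integers a_ij = 2(alpha_i, alpha_j)/(alpha_j, alpha_j); the resulting 4x4 Cartan matrix is
[[2, -1, -1, 0], [-1, 2, 0, 0], [-1, 0, 2, -2], [0, 0, -1, 2]].
The roots have two lengths (squared-length ratio 2:1); the short ones are alpha_{4}. The associated Dynkin diagram is a chain of 4 nodes with a double edge at one end; the terminal node there is the unique short simple root (B_4), so the type is B_4 (the algebra so(9)).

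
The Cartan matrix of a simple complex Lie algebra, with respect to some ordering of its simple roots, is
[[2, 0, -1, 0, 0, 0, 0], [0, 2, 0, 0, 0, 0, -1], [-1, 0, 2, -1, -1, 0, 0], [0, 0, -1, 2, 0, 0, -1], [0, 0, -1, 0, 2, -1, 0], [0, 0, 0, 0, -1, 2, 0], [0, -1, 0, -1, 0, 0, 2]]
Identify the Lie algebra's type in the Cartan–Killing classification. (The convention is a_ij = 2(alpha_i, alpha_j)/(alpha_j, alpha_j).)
The matrix has rank 7 with 2's on the diagonal. Reading the off-diagonal entries as Dynkin edges (a single edge where a_ij = a_ji = -1; a double or triple edge where a_ij * a_ji = 2 or 3), the diagram is a chain of 6 nodes with one extra node attached to the third node from one end (E_7). One simple-root ordering that puts it in standard form is (alpha_6, alpha_1, alpha_5, alpha_3, alpha_4, alpha_7, alpha_2). So the algebra is type E_7.

type E_7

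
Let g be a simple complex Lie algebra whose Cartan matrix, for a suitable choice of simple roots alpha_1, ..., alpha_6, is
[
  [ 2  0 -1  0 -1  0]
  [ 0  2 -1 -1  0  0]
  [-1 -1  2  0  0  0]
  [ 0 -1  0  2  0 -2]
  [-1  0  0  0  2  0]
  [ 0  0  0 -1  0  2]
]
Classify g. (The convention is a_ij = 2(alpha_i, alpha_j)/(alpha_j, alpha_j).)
The matrix has rank 6 with 2's on the diagonal. Reading the off-diagonal entries as Dynkin edges (a single edge where a_ij = a_ji = -1; a double or triple edge where a_ij * a_ji = 2 or 3), the diagram is a chain of 6 nodes with a double edge at one end; the terminal node there is the unique short simple root (B_6). One simple-root ordering that puts it in standard form is (alpha_5, alpha_1, alpha_3, alpha_2, alpha_4, alpha_6). So the algebra is type B_6, i.e. so(13).

type B_6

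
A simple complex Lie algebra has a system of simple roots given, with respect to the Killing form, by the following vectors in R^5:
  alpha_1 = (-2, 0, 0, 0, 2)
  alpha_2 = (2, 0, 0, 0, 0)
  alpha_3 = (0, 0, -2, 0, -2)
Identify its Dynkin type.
Compute the Cartan integers a_ij = 2(alpha_i, alpha_j)/(alpha_j, alpha_j); the resulting 3x3 Cartan matrix is
[[2, -2, -1], [-1, 2, 0], [-1, 0, 2]].
The roots have two lengths (squared-length ratio 2:1); the short ones are alpha_{2}. The associated Dynkin diagram is a chain of 3 nodes with a double edge at one end; the terminal node there is the unique short simple root (B_3), so the type is B_3 (the algebra so(7)).

type B_3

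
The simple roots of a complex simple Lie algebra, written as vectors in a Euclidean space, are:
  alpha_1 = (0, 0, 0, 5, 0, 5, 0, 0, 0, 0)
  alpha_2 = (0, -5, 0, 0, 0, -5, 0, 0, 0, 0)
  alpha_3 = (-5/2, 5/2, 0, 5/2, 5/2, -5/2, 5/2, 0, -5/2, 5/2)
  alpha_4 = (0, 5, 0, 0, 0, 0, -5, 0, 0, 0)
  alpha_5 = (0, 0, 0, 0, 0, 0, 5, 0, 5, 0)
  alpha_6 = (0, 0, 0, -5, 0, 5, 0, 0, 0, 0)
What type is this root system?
Compute the Cartan integers a_ij = 2(alpha_i, alpha_j)/(alpha_j, alpha_j); the resulting 6x6 Cartan matrix is
[[2, -1, 0, 0, 0, 0], [-1, 2, 0, -1, 0, -1], [0, 0, 2, 0, 0, -1], [0, -1, 0, 2, -1, 0], [0, 0, 0, -1, 2, 0], [0, -1, -1, 0, 0, 2]].
All simple roots have the same length, so the diagram is simply laced. The associated Dynkin diagram is a chain of 5 nodes with one extra node attached to the third node from one end (E_6), so the type is E_6.

E_6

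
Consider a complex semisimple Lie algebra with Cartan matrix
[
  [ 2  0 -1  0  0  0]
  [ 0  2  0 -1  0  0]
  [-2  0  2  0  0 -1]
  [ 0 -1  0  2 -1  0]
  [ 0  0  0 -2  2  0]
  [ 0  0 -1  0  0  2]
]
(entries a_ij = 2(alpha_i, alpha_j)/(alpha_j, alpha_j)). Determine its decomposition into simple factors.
B_3 (so(7)) ⊕ C_3 (sp(6))

The diagram associated to this matrix has two connected components: the simple roots {alpha_1, alpha_3, alpha_6} form a chain of 3 nodes with a double edge at one end; the terminal node there is the unique short simple root (B_3), and {alpha_2, alpha_4, alpha_5} form a chain of 3 nodes with a double edge at one end; the terminal node there is the unique long simple root (C_3). A semisimple Lie algebra decomposes uniquely as the direct sum of simple ideals, one per connected component of its Dynkin diagram, so g ≅ B_3 ⊕ C_3 (dimension 21 + 21 = 42).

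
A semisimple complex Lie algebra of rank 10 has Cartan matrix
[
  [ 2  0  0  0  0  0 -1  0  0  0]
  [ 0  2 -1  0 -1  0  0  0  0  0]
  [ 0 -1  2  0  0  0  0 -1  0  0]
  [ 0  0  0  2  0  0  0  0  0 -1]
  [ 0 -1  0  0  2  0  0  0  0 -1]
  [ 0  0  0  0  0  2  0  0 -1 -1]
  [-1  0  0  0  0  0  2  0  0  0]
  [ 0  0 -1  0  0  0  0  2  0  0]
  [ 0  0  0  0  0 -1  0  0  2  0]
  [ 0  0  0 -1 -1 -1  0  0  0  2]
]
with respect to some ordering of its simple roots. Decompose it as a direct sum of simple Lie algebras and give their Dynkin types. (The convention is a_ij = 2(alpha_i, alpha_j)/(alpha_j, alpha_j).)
type A_2 + type E_8

The diagram associated to this matrix has two connected components: the simple roots {alpha_1, alpha_7} form a chain of 2 nodes with single edges (A_2), and {alpha_2, alpha_3, alpha_4, alpha_5, alpha_6, alpha_8, alpha_9, alpha_10} form a chain of 7 nodes with one extra node attached to the third node from one end (E_8). A semisimple Lie algebra decomposes uniquely as the direct sum of simple ideals, one per connected component of its Dynkin diagram, so g ≅ A_2 ⊕ E_8 (dimension 8 + 248 = 256).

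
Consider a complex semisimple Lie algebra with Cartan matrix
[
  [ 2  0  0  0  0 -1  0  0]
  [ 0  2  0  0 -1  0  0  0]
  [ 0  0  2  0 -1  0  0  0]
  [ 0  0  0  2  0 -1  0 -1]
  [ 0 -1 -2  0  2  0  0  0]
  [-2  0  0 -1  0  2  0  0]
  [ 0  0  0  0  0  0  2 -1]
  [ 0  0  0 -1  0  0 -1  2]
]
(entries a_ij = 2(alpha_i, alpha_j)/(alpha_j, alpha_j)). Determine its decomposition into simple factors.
B_3 ⊕ B_5

The diagram associated to this matrix has two connected components: the simple roots {alpha_2, alpha_3, alpha_5} form a chain of 3 nodes with a double edge at one end; the terminal node there is the unique short simple root (B_3), and {alpha_1, alpha_4, alpha_6, alpha_7, alpha_8} form a chain of 5 nodes with a double edge at one end; the terminal node there is the unique short simple root (B_5). A semisimple Lie algebra decomposes uniquely as the direct sum of simple ideals, one per connected component of its Dynkin diagram, so g ≅ B_3 ⊕ B_5 (dimension 21 + 55 = 76).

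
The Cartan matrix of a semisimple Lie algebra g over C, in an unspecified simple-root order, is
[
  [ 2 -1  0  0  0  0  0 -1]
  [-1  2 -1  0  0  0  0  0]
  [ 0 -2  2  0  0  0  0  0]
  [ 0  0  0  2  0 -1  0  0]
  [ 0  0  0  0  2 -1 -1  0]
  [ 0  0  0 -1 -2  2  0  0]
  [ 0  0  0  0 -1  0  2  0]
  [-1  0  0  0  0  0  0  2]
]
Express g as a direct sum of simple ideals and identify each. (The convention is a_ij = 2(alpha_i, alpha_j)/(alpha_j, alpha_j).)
C4 + F4

The diagram associated to this matrix has two connected components: the simple roots {alpha_1, alpha_2, alpha_3, alpha_8} form a chain of 4 nodes with a double edge at one end; the terminal node there is the unique long simple root (C_4), and {alpha_4, alpha_5, alpha_6, alpha_7} form a chain of 4 nodes with a double edge between the middle two (F_4). A semisimple Lie algebra decomposes uniquely as the direct sum of simple ideals, one per connected component of its Dynkin diagram, so g ≅ C_4 ⊕ F_4 (dimension 36 + 52 = 88).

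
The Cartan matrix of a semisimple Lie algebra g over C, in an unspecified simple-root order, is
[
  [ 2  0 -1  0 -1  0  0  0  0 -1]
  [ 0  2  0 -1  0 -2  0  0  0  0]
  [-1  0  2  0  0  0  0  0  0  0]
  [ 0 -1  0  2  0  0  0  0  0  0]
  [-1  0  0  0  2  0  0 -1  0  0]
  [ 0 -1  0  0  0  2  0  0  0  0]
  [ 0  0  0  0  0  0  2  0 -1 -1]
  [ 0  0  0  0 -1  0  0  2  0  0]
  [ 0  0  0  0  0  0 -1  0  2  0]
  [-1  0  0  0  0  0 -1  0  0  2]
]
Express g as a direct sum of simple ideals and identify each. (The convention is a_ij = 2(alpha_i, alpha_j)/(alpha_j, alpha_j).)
B3 + E7

The diagram associated to this matrix has two connected components: the simple roots {alpha_2, alpha_4, alpha_6} form a chain of 3 nodes with a double edge at one end; the terminal node there is the unique short simple root (B_3), and {alpha_1, alpha_3, alpha_5, alpha_7, alpha_8, alpha_9, alpha_10} form a chain of 6 nodes with one extra node attached to the third node from one end (E_7). A semisimple Lie algebra decomposes uniquely as the direct sum of simple ideals, one per connected component of its Dynkin diagram, so g ≅ B_3 ⊕ E_7 (dimension 21 + 133 = 154).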